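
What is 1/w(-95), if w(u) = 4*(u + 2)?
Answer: -1/372 ≈ -0.0026882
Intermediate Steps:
w(u) = 8 + 4*u (w(u) = 4*(2 + u) = 8 + 4*u)
1/w(-95) = 1/(8 + 4*(-95)) = 1/(8 - 380) = 1/(-372) = -1/372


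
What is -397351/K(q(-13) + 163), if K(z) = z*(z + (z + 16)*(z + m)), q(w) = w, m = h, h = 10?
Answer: -397351/4006500 ≈ -0.099177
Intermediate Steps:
m = 10
K(z) = z*(z + (10 + z)*(16 + z)) (K(z) = z*(z + (z + 16)*(z + 10)) = z*(z + (16 + z)*(10 + z)) = z*(z + (10 + z)*(16 + z)))
-397351/K(q(-13) + 163) = -397351*1/((-13 + 163)*(160 + (-13 + 163)**2 + 27*(-13 + 163))) = -397351*1/(150*(160 + 150**2 + 27*150)) = -397351*1/(150*(160 + 22500 + 4050)) = -397351/(150*26710) = -397351/4006500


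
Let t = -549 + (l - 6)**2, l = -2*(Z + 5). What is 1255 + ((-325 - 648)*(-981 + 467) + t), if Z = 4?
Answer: 501404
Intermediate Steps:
l = -18 (l = -2*(4 + 5) = -2*9 = -18)
t = 27 (t = -549 + (-18 - 6)**2 = -549 + (-24)**2 = -549 + 576 = 27)
1255 + ((-325 - 648)*(-981 + 467) + t) = 1255 + ((-325 - 648)*(-981 + 467) + 27) = 1255 + (-973*(-514) + 27) = 1255 + (500122 + 27) = 1255 + 500149 = 501404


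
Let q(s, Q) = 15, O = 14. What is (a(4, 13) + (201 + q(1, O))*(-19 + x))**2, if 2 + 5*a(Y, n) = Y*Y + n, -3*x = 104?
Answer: 3356232489/25 ≈ 1.3425e+8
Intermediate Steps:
x = -104/3 (x = -1/3*104 = -104/3 ≈ -34.667)
a(Y, n) = -2/5 + n/5 + Y**2/5 (a(Y, n) = -2/5 + (Y*Y + n)/5 = -2/5 + (Y**2 + n)/5 = -2/5 + (n + Y**2)/5 = -2/5 + (n/5 + Y**2/5) = -2/5 + n/5 + Y**2/5)
(a(4, 13) + (201 + q(1, O))*(-19 + x))**2 = ((-2/5 + (1/5)*13 + (1/5)*4**2) + (201 + 15)*(-19 - 104/3))**2 = ((-2/5 + 13/5 + (1/5)*16) + 216*(-161/3))**2 = ((-2/5 + 13/5 + 16/5) - 11592)**2 = (27/5 - 11592)**2 = (-57933/5)**2 = 3356232489/25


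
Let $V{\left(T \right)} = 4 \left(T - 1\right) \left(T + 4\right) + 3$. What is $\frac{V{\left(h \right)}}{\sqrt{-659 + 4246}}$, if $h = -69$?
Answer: $\frac{18203 \sqrt{3587}}{3587} \approx 303.93$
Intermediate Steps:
$V{\left(T \right)} = 3 + 4 \left(-1 + T\right) \left(4 + T\right)$ ($V{\left(T \right)} = 4 \left(-1 + T\right) \left(4 + T\right) + 3 = 3 + 4 \left(-1 + T\right) \left(4 + T\right)$)
$\frac{V{\left(h \right)}}{\sqrt{-659 + 4246}} = \frac{-13 + 4 \left(-69\right)^{2} + 12 \left(-69\right)}{\sqrt{-659 + 4246}} = \frac{-13 + 4 \cdot 4761 - 828}{\sqrt{3587}} = \left(-13 + 19044 - 828\right) \frac{\sqrt{3587}}{3587} = 18203 \frac{\sqrt{3587}}{3587} = \frac{18203 \sqrt{3587}}{3587}$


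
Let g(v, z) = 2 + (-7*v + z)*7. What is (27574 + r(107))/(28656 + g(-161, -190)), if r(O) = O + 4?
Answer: 3955/5031 ≈ 0.78613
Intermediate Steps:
r(O) = 4 + O
g(v, z) = 2 - 49*v + 7*z (g(v, z) = 2 + (z - 7*v)*7 = 2 + (-49*v + 7*z) = 2 - 49*v + 7*z)
(27574 + r(107))/(28656 + g(-161, -190)) = (27574 + (4 + 107))/(28656 + (2 - 49*(-161) + 7*(-190))) = (27574 + 111)/(28656 + (2 + 7889 - 1330)) = 27685/(28656 + 6561) = 27685/35217 = 27685*(1/35217) = 3955/5031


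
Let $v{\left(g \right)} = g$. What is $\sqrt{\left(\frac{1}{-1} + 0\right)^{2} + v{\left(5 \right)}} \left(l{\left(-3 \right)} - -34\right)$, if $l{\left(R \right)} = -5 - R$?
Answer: $32 \sqrt{6} \approx 78.384$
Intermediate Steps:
$\sqrt{\left(\frac{1}{-1} + 0\right)^{2} + v{\left(5 \right)}} \left(l{\left(-3 \right)} - -34\right) = \sqrt{\left(\frac{1}{-1} + 0\right)^{2} + 5} \left(\left(-5 - -3\right) - -34\right) = \sqrt{\left(-1 + 0\right)^{2} + 5} \left(\left(-5 + 3\right) + 34\right) = \sqrt{\left(-1\right)^{2} + 5} \left(-2 + 34\right) = \sqrt{1 + 5} \cdot 32 = \sqrt{6} \cdot 32 = 32 \sqrt{6}$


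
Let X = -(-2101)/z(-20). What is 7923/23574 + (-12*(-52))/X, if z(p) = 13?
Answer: 69292837/16509658 ≈ 4.1971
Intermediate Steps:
X = 2101/13 (X = -(-2101)/13 = -1*(-2101/13) = 2101/13 ≈ 161.62)
7923/23574 + (-12*(-52))/X = 7923/23574 + (-12*(-52))/(2101/13) = 7923*(1/23574) + 624*(13/2101) = 2641/7858 + 8112/2101 = 69292837/16509658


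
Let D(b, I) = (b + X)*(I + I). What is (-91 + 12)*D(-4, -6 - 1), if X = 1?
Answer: -3318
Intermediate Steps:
D(b, I) = 2*I*(1 + b) (D(b, I) = (b + 1)*(I + I) = (1 + b)*(2*I) = 2*I*(1 + b))
(-91 + 12)*D(-4, -6 - 1) = (-91 + 12)*(2*(-6 - 1)*(1 - 4)) = -158*(-7)*(-3) = -79*42 = -3318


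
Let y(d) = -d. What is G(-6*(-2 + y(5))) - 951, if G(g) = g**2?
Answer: 813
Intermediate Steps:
G(-6*(-2 + y(5))) - 951 = (-6*(-2 - 1*5))**2 - 951 = (-6*(-2 - 5))**2 - 951 = (-6*(-7))**2 - 951 = 42**2 - 951 = 1764 - 951 = 813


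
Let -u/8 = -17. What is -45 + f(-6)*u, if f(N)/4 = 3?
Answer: 1587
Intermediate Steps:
u = 136 (u = -8*(-17) = 136)
f(N) = 12 (f(N) = 4*3 = 12)
-45 + f(-6)*u = -45 + 12*136 = -45 + 1632 = 1587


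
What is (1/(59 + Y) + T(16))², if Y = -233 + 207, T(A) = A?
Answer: 279841/1089 ≈ 256.97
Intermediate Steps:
Y = -26
(1/(59 + Y) + T(16))² = (1/(59 - 26) + 16)² = (1/33 + 16)² = (529/33)² = 279841/1089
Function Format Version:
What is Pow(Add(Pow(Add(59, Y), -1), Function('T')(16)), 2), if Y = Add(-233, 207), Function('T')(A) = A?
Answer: Rational(279841, 1089) ≈ 256.97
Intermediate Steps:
Y = -26
Pow(Add(Pow(Add(59, Y), -1), Function('T')(16)), 2) = Pow(Add(Pow(Add(59, -26), -1), 16), 2) = Pow(Add(Pow(33, -1), 16), 2) = Pow(Add(Rational(1, 33), 16), 2) = Pow(Rational(529, 33), 2) = Rational(279841, 1089)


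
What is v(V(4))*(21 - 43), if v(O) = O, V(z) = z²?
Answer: -352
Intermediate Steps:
v(V(4))*(21 - 43) = 4²*(21 - 43) = 16*(-22) = -352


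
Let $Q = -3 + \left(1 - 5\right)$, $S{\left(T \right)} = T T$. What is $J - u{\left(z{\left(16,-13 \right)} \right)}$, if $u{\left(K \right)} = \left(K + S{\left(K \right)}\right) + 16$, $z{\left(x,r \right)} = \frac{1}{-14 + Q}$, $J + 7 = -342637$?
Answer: $- \frac{151113040}{441} \approx -3.4266 \cdot 10^{5}$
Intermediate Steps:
$S{\left(T \right)} = T^{2}$
$J = -342644$ ($J = -7 - 342637 = -342644$)
$Q = -7$ ($Q = -3 - 4 = -7$)
$z{\left(x,r \right)} = - \frac{1}{21}$ ($z{\left(x,r \right)} = \frac{1}{-14 - 7} = \frac{1}{-21} = - \frac{1}{21}$)
$u{\left(K \right)} = 16 + K + K^{2}$ ($u{\left(K \right)} = \left(K + K^{2}\right) + 16 = 16 + K + K^{2}$)
$J - u{\left(z{\left(16,-13 \right)} \right)} = -342644 - \left(16 - \frac{1}{21} + \left(- \frac{1}{21}\right)^{2}\right) = -342644 - \left(16 - \frac{1}{21} + \frac{1}{441}\right) = -342644 - \frac{7036}{441} = - \frac{151113040}{441}$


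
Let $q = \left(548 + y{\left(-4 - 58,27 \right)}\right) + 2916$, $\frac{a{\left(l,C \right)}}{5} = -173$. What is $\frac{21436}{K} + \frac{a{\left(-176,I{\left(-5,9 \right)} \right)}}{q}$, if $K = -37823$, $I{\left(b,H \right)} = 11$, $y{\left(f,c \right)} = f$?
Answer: $- \frac{105642167}{128673846} \approx -0.82101$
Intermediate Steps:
$a{\left(l,C \right)} = -865$ ($a{\left(l,C \right)} = 5 \left(-173\right) = -865$)
$q = 3402$ ($q = \left(548 - 62\right) + 2916 = 486 + 2916 = 3402$)
$\frac{21436}{K} + \frac{a{\left(-176,I{\left(-5,9 \right)} \right)}}{q} = \frac{21436}{-37823} - \frac{865}{3402} = 21436 \left(- \frac{1}{37823}\right) - \frac{865}{3402} = - \frac{21436}{37823} - \frac{865}{3402} = - \frac{105642167}{128673846}$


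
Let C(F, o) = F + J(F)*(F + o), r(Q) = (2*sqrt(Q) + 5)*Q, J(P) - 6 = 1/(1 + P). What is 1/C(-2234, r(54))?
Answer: -11648902265/144443014907766 - 269239509*sqrt(6)/24073835817961 ≈ -0.00010804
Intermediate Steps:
J(P) = 6 + 1/(1 + P)
r(Q) = Q*(5 + 2*sqrt(Q)) (r(Q) = (5 + 2*sqrt(Q))*Q = Q*(5 + 2*sqrt(Q)))
C(F, o) = F + (7 + 6*F)*(F + o)/(1 + F) (C(F, o) = F + ((7 + 6*F)/(1 + F))*(F + o) = F + (7 + 6*F)*(F + o)/(1 + F))
1/C(-2234, r(54)) = 1/((7*(2*54**(3/2) + 5*54) + 7*(-2234)**2 + 8*(-2234) + 6*(-2234)*(2*54**(3/2) + 5*54))/(1 - 2234)) = 1/((7*(2*(162*sqrt(6)) + 270) + 7*4990756 - 17872 + 6*(-2234)*(2*(162*sqrt(6)) + 270))/(-2233)) = 1/(-(7*(324*sqrt(6) + 270) + 34935292 - 17872 + 6*(-2234)*(324*sqrt(6) + 270))/2233) = 1/(-(7*(270 + 324*sqrt(6)) + 34935292 - 17872 + 6*(-2234)*(270 + 324*sqrt(6)))/2233) = 1/(-((1890 + 2268*sqrt(6)) + 34935292 - 17872 + (-3619080 - 4342896*sqrt(6)))/2233) = 1/(-(31300230 - 4340628*sqrt(6))/2233) = 1/(-31300230/2233 + 4340628*sqrt(6)/2233)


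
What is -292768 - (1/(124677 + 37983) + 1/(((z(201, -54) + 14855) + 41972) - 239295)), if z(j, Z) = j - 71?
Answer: -4341617559736559/14829549540 ≈ -2.9277e+5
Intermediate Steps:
z(j, Z) = -71 + j
-292768 - (1/(124677 + 37983) + 1/(((z(201, -54) + 14855) + 41972) - 239295)) = -292768 - (1/(124677 + 37983) + 1/((((-71 + 201) + 14855) + 41972) - 239295)) = -292768 - (1/162660 + 1/(((130 + 14855) + 41972) - 239295)) = -292768 - (1/162660 + 1/((14985 + 41972) - 239295)) = -292768 - (1/162660 + 1/(56957 - 239295)) = -292768 - (1/162660 + 1/(-182338)) = -292768 - (1/162660 - 1/182338) = -292768 - 1*9839/14829549540 = -292768 - 9839/14829549540 = -4341617559736559/14829549540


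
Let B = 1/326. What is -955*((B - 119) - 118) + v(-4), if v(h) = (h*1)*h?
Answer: 73789471/326 ≈ 2.2635e+5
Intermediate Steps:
B = 1/326 ≈ 0.0030675
v(h) = h**2 (v(h) = h*h = h**2)
-955*((B - 119) - 118) + v(-4) = -955*((1/326 - 119) - 118) + (-4)**2 = -955*(-38793/326 - 118) + 16 = -955*(-77261/326) + 16 = 73784255/326 + 16 = 73789471/326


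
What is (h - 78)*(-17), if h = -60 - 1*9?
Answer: 2499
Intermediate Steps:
h = -69 (h = -60 - 9 = -69)
(h - 78)*(-17) = (-69 - 78)*(-17) = -147*(-17) = 2499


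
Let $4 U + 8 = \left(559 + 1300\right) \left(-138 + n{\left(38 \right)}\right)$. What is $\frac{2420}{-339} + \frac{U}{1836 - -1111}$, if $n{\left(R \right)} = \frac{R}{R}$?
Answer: $- \frac{114867209}{3996132} \approx -28.745$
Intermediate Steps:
$n{\left(R \right)} = 1$
$U = - \frac{254691}{4}$ ($U = -2 + \frac{\left(559 + 1300\right) \left(-138 + 1\right)}{4} = -2 + \frac{1859 \left(-137\right)}{4} = -2 + \frac{1}{4} \left(-254683\right) = -2 - \frac{254683}{4} = - \frac{254691}{4} \approx -63673.0$)
$\frac{2420}{-339} + \frac{U}{1836 - -1111} = \frac{2420}{-339} - \frac{254691}{4 \left(1836 - -1111\right)} = 2420 \left(- \frac{1}{339}\right) - \frac{254691}{4 \left(1836 + 1111\right)} = - \frac{2420}{339} - \frac{254691}{4 \cdot 2947} = - \frac{2420}{339} - \frac{254691}{11788} = - \frac{114867209}{3996132}$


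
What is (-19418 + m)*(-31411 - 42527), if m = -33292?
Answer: 3897271980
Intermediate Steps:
(-19418 + m)*(-31411 - 42527) = (-19418 - 33292)*(-31411 - 42527) = -52710*(-73938) = 3897271980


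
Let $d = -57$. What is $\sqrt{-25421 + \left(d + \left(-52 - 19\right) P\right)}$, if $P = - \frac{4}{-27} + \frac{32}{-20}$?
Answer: $\frac{i \sqrt{51384210}}{45} \approx 159.3 i$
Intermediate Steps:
$P = - \frac{196}{135}$ ($P = \left(-4\right) \left(- \frac{1}{27}\right) + 32 \left(- \frac{1}{20}\right) = \frac{4}{27} - \frac{8}{5} = - \frac{196}{135} \approx -1.4519$)
$\sqrt{-25421 + \left(d + \left(-52 - 19\right) P\right)} = \sqrt{-25421 - \left(57 - \left(-52 - 19\right) \left(- \frac{196}{135}\right)\right)} = \sqrt{-25421 - - \frac{6221}{135}} = \sqrt{-25421 + \left(-57 + \frac{13916}{135}\right)} = \sqrt{-25421 + \frac{6221}{135}} = \sqrt{- \frac{3425614}{135}} = \frac{i \sqrt{51384210}}{45}$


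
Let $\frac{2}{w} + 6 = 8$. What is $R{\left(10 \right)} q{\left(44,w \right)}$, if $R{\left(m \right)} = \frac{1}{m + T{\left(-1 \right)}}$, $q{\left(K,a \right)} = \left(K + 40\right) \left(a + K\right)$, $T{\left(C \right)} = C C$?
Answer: $\frac{3780}{11} \approx 343.64$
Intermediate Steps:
$w = 1$ ($w = \frac{2}{-6 + 8} = \frac{2}{2} = 2 \cdot \frac{1}{2} = 1$)
$T{\left(C \right)} = C^{2}$
$q{\left(K,a \right)} = \left(40 + K\right) \left(K + a\right)$
$R{\left(m \right)} = \frac{1}{1 + m}$ ($R{\left(m \right)} = \frac{1}{m + \left(-1\right)^{2}} = \frac{1}{m + 1} = \frac{1}{1 + m}$)
$R{\left(10 \right)} q{\left(44,w \right)} = \frac{44^{2} + 40 \cdot 44 + 40 \cdot 1 + 44 \cdot 1}{1 + 10} = \frac{1936 + 1760 + 40 + 44}{11} = \frac{1}{11} \cdot 3780 = \frac{3780}{11}$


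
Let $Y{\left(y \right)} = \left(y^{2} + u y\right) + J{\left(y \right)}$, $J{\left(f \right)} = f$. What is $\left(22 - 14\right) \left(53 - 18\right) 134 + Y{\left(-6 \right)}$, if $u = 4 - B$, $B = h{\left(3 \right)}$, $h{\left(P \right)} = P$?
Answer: $37544$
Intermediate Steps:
$B = 3$
$u = 1$ ($u = 4 - 3 = 1$)
$Y{\left(y \right)} = y^{2} + 2 y$ ($Y{\left(y \right)} = \left(y^{2} + 1 y\right) + y = \left(y^{2} + y\right) + y = \left(y + y^{2}\right) + y = y^{2} + 2 y$)
$\left(22 - 14\right) \left(53 - 18\right) 134 + Y{\left(-6 \right)} = \left(22 - 14\right) \left(53 - 18\right) 134 - 6 \left(2 - 6\right) = 8 \cdot 35 \cdot 134 - -24 = 280 \cdot 134 + 24 = 37520 + 24 = 37544$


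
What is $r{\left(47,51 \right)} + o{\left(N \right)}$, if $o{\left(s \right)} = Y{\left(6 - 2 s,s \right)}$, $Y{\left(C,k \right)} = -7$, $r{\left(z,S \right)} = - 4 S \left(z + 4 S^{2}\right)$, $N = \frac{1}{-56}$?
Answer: $-2132011$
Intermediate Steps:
$N = - \frac{1}{56} \approx -0.017857$
$r{\left(z,S \right)} = - 4 S \left(z + 4 S^{2}\right)$
$o{\left(s \right)} = -7$
$r{\left(47,51 \right)} + o{\left(N \right)} = \left(-4\right) 51 \left(47 + 4 \cdot 51^{2}\right) - 7 = \left(-4\right) 51 \left(47 + 4 \cdot 2601\right) - 7 = \left(-4\right) 51 \left(47 + 10404\right) - 7 = \left(-4\right) 51 \cdot 10451 - 7 = -2132004 - 7 = -2132011$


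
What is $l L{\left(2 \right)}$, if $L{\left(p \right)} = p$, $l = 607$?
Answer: $1214$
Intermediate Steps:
$l L{\left(2 \right)} = 607 \cdot 2 = 1214$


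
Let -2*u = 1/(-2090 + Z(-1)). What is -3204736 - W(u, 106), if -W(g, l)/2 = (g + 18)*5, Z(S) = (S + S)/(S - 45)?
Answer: -154039802249/48069 ≈ -3.2046e+6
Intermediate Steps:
Z(S) = 2*S/(-45 + S) (Z(S) = (2*S)/(-45 + S) = 2*S/(-45 + S))
u = 23/96138 (u = -1/(2*(-2090 + 2*(-1)/(-45 - 1))) = -1/(2*(-2090 + 2*(-1)/(-46))) = -1/(2*(-2090 + 2*(-1)*(-1/46))) = -1/(2*(-2090 + 1/23)) = -1/(2*(-48069/23)) = -½*(-23/48069) = 23/96138 ≈ 0.00023924)
W(g, l) = -180 - 10*g (W(g, l) = -2*(g + 18)*5 = -2*(18 + g)*5 = -2*(90 + 5*g) = -180 - 10*g)
-3204736 - W(u, 106) = -3204736 - (-180 - 10*23/96138) = -3204736 - (-180 - 115/48069) = -3204736 - 1*(-8652535/48069) = -3204736 + 8652535/48069 = -154039802249/48069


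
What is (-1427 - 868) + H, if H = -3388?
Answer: -5683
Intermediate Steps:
(-1427 - 868) + H = (-1427 - 868) - 3388 = -2295 - 3388 = -5683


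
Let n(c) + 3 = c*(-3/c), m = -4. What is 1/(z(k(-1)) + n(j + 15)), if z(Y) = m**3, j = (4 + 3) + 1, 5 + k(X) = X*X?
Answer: -1/70 ≈ -0.014286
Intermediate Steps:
k(X) = -5 + X**2 (k(X) = -5 + X*X = -5 + X**2)
j = 8 (j = 7 + 1 = 8)
n(c) = -6 (n(c) = -3 + c*(-3/c) = -3 - 3 = -6)
z(Y) = -64 (z(Y) = (-4)**3 = -64)
1/(z(k(-1)) + n(j + 15)) = 1/(-64 - 6) = 1/(-70) = -1/70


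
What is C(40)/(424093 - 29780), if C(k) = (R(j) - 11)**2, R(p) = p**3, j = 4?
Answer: 2809/394313 ≈ 0.0071238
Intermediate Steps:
C(k) = 2809 (C(k) = (4**3 - 11)**2 = (64 - 11)**2 = 53**2 = 2809)
C(40)/(424093 - 29780) = 2809/(424093 - 29780) = 2809/394313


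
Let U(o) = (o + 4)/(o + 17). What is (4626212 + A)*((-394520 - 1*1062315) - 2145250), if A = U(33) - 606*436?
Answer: -157122830272029/10 ≈ -1.5712e+13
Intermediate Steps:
U(o) = (4 + o)/(17 + o)
A = -13210763/50 (A = (4 + 33)/(17 + 33) - 606*436 = 37/50 - 264216 = -13210763/50 ≈ -2.6422e+5)
(4626212 + A)*((-394520 - 1*1062315) - 2145250) = (4626212 - 13210763/50)*((-394520 - 1*1062315) - 2145250) = 218099837*((-394520 - 1062315) - 2145250)/50 = 218099837*(-1456835 - 2145250)/50 = (218099837/50)*(-3602085) = -157122830272029/10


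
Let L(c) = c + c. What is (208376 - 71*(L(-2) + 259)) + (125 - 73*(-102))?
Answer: 197842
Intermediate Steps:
L(c) = 2*c
(208376 - 71*(L(-2) + 259)) + (125 - 73*(-102)) = (208376 - 71*(2*(-2) + 259)) + (125 - 73*(-102)) = (208376 - 71*(-4 + 259)) + (125 + 7446) = (208376 - 71*255) + 7571 = (208376 - 18105) + 7571 = 190271 + 7571 = 197842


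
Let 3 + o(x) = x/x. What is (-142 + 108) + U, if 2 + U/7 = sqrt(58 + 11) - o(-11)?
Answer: -34 + 7*sqrt(69) ≈ 24.146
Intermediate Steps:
o(x) = -2 (o(x) = -3 + x/x = -3 + 1 = -2)
U = 7*sqrt(69) (U = -14 + 7*(sqrt(58 + 11) - 1*(-2)) = -14 + 7*(sqrt(69) + 2) = -14 + 7*(2 + sqrt(69)) = -14 + (14 + 7*sqrt(69)) = 7*sqrt(69) ≈ 58.146)
(-142 + 108) + U = (-142 + 108) + 7*sqrt(69) = -34 + 7*sqrt(69)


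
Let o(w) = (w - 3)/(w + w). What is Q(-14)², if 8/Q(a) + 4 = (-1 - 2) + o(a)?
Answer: 50176/32041 ≈ 1.5660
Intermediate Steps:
o(w) = (-3 + w)/(2*w) (o(w) = (-3 + w)/((2*w)) = (-3 + w)*(1/(2*w)) = (-3 + w)/(2*w))
Q(a) = 8/(-7 + (-3 + a)/(2*a)) (Q(a) = 8/(-4 + ((-1 - 2) + (-3 + a)/(2*a))) = 8/(-4 + (-3 + (-3 + a)/(2*a))) = 8/(-7 + (-3 + a)/(2*a)))
Q(-14)² = (-16*(-14)/(3 + 13*(-14)))² = (-16*(-14)/(3 - 182))² = (-16*(-14)/(-179))² = (-16*(-14)*(-1/179))² = (-224/179)² = 50176/32041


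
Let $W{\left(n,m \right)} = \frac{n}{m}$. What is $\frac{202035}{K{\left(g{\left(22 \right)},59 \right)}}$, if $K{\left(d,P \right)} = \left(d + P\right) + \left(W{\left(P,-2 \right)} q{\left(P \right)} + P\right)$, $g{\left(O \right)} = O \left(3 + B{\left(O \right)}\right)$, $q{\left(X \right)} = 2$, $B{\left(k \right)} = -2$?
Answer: $\frac{67345}{27} \approx 2494.3$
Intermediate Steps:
$g{\left(O \right)} = O$ ($g{\left(O \right)} = O \left(3 - 2\right) = O 1 = O$)
$K{\left(d,P \right)} = P + d$ ($K{\left(d,P \right)} = \left(d + P\right) + \left(\frac{P}{-2} \cdot 2 + P\right) = \left(P + d\right) + \left(P \left(- \frac{1}{2}\right) 2 + P\right) = \left(P + d\right) + \left(- \frac{P}{2} \cdot 2 + P\right) = \left(P + d\right) + \left(- P + P\right) = \left(P + d\right) + 0 = P + d$)
$\frac{202035}{K{\left(g{\left(22 \right)},59 \right)}} = \frac{202035}{59 + 22} = \frac{202035}{81} = 202035 \cdot \frac{1}{81} = \frac{67345}{27}$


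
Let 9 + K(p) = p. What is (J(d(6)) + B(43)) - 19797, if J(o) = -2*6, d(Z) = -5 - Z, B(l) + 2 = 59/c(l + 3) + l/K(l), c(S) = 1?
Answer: -671525/34 ≈ -19751.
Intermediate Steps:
K(p) = -9 + p
B(l) = 57 + l/(-9 + l) (B(l) = -2 + (59/1 + l/(-9 + l)) = -2 + (59*1 + l/(-9 + l)) = -2 + (59 + l/(-9 + l)) = 57 + l/(-9 + l))
J(o) = -12
(J(d(6)) + B(43)) - 19797 = (-12 + (-513 + 58*43)/(-9 + 43)) - 19797 = (-12 + (-513 + 2494)/34) - 19797 = (-12 + (1/34)*1981) - 19797 = (-12 + 1981/34) - 19797 = 1573/34 - 19797 = -671525/34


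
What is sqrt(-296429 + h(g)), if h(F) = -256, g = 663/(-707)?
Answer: 3*I*sqrt(32965) ≈ 544.69*I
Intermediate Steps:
g = -663/707 (g = 663*(-1/707) = -663/707 ≈ -0.93777)
sqrt(-296429 + h(g)) = sqrt(-296429 - 256) = sqrt(-296685) = 3*I*sqrt(32965)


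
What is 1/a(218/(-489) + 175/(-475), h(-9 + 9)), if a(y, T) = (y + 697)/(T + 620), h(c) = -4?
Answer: 2861628/3234131 ≈ 0.88482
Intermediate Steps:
a(y, T) = (697 + y)/(620 + T)
1/a(218/(-489) + 175/(-475), h(-9 + 9)) = 1/((697 + (218/(-489) + 175/(-475)))/(620 - 4)) = 1/((697 + (218*(-1/489) + 175*(-1/475)))/616) = 1/((697 + (-218/489 - 7/19))/616) = 1/((697 - 7565/9291)/616) = 1/((1/616)*(6468262/9291)) = 1/(3234131/2861628) = 2861628/3234131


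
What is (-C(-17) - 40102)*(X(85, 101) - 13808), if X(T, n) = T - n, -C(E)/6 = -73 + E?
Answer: 561835008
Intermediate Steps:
C(E) = 438 - 6*E (C(E) = -6*(-73 + E) = 438 - 6*E)
(-C(-17) - 40102)*(X(85, 101) - 13808) = (-(438 - 6*(-17)) - 40102)*((85 - 1*101) - 13808) = (-(438 + 102) - 40102)*((85 - 101) - 13808) = (-1*540 - 40102)*(-16 - 13808) = (-540 - 40102)*(-13824) = -40642*(-13824) = 561835008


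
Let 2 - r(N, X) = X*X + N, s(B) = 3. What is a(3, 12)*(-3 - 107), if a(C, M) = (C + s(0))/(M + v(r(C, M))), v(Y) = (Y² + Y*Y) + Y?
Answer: -660/41917 ≈ -0.015745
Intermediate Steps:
r(N, X) = 2 - N - X² (r(N, X) = 2 - (X*X + N) = 2 - (X² + N) = 2 - (N + X²) = 2 + (-N - X²) = 2 - N - X²)
v(Y) = Y + 2*Y² (v(Y) = (Y² + Y²) + Y = 2*Y² + Y = Y + 2*Y²)
a(C, M) = (3 + C)/(M + (2 - C - M²)*(5 - 2*C - 2*M²)) (a(C, M) = (C + 3)/(M + (2 - C - M²)*(1 + 2*(2 - C - M²))) = (3 + C)/(M + (2 - C - M²)*(1 + (4 - 2*C - 2*M²))) = (3 + C)/(M + (2 - C - M²)*(5 - 2*C - 2*M²)))
a(3, 12)*(-3 - 107) = ((3 + 3)/(12 + (-5 + 2*3 + 2*12²)*(-2 + 3 + 12²)))*(-3 - 107) = (6/(12 + (-5 + 6 + 2*144)*(-2 + 3 + 144)))*(-110) = (6/(12 + (-5 + 6 + 288)*145))*(-110) = (6/(12 + 289*145))*(-110) = (6/(12 + 41905))*(-110) = (6/41917)*(-110) = -660/41917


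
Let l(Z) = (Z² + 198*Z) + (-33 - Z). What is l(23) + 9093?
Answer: 14120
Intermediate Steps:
l(Z) = -33 + Z² + 197*Z
l(23) + 9093 = (-33 + 23² + 197*23) + 9093 = (-33 + 529 + 4531) + 9093 = 5027 + 9093 = 14120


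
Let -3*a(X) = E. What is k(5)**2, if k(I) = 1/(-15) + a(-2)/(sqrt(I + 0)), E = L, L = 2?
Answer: 7/75 + 4*sqrt(5)/225 ≈ 0.13309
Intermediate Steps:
E = 2
a(X) = -2/3 (a(X) = -1/3*2 = -2/3)
k(I) = -1/15 - 2/(3*sqrt(I)) (k(I) = 1/(-15) - 2/(3*sqrt(I + 0)) = 1*(-1/15) - 2/(3*sqrt(I)) = -1/15 - 2/(3*sqrt(I)))
k(5)**2 = (-1/15 - 2*sqrt(5)/15)**2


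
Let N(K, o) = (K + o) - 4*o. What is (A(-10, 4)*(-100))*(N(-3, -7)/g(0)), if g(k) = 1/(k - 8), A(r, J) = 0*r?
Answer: 0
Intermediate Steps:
A(r, J) = 0
g(k) = 1/(-8 + k)
N(K, o) = K - 3*o
(A(-10, 4)*(-100))*(N(-3, -7)/g(0)) = (0*(-100))*((-3 - 3*(-7))/(1/(-8 + 0))) = 0*((-3 + 21)/(1/(-8))) = 0*(18/(-1/8)) = 0*(18*(-8)) = 0*(-144) = 0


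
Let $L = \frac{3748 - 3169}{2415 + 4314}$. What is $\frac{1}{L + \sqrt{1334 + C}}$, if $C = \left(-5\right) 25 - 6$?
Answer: $- \frac{432899}{6052314698} + \frac{5031049 \sqrt{1203}}{6052314698} \approx 0.02876$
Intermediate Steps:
$L = \frac{193}{2243}$ ($L = \frac{579}{6729} = 579 \cdot \frac{1}{6729} = \frac{193}{2243} \approx 0.086046$)
$C = -131$ ($C = -125 - 6 = -131$)
$\frac{1}{L + \sqrt{1334 + C}} = \frac{1}{\frac{193}{2243} + \sqrt{1334 - 131}} = \frac{1}{\frac{193}{2243} + \sqrt{1203}}$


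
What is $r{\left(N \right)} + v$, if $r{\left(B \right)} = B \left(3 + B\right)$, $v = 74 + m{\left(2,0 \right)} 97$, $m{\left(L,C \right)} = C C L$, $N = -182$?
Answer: $32652$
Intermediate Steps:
$m{\left(L,C \right)} = L C^{2}$ ($m{\left(L,C \right)} = C^{2} L = L C^{2}$)
$v = 74$ ($v = 74 + 2 \cdot 0^{2} \cdot 97 = 74 + 2 \cdot 0 \cdot 97 = 74 + 0 \cdot 97 = 74 + 0 = 74$)
$r{\left(N \right)} + v = - 182 \left(3 - 182\right) + 74 = \left(-182\right) \left(-179\right) + 74 = 32578 + 74 = 32652$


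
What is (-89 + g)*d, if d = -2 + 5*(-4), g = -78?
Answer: 3674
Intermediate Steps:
d = -22 (d = -2 - 20 = -22)
(-89 + g)*d = (-89 - 78)*(-22) = -167*(-22) = 3674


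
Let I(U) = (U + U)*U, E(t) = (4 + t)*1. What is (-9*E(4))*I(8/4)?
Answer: -576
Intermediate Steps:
E(t) = 4 + t
I(U) = 2*U**2 (I(U) = (2*U)*U = 2*U**2)
(-9*E(4))*I(8/4) = (-9*(4 + 4))*(2*(8/4)**2) = (-9*8)*(2*(8*(1/4))**2) = -144*2**2 = -144*4 = -72*8 = -576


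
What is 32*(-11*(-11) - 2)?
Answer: 3808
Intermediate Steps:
32*(-11*(-11) - 2) = 32*(121 - 2) = 32*119 = 3808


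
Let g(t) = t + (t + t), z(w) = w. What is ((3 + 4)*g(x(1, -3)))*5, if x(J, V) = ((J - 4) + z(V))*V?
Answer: 1890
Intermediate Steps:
x(J, V) = V*(-4 + J + V) (x(J, V) = ((J - 4) + V)*V = ((-4 + J) + V)*V = (-4 + J + V)*V = V*(-4 + J + V))
g(t) = 3*t (g(t) = t + 2*t = 3*t)
((3 + 4)*g(x(1, -3)))*5 = ((3 + 4)*(3*(-3*(-4 + 1 - 3))))*5 = (7*(3*(-3*(-6))))*5 = (7*(3*18))*5 = (7*54)*5 = 378*5 = 1890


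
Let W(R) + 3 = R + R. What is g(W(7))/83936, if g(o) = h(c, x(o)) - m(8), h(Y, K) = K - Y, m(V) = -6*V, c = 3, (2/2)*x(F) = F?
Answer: 7/10492 ≈ 0.00066718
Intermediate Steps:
x(F) = F
W(R) = -3 + 2*R (W(R) = -3 + (R + R) = -3 + 2*R)
g(o) = 45 + o (g(o) = (o - 1*3) - (-6)*8 = (o - 3) - 1*(-48) = (-3 + o) + 48 = 45 + o)
g(W(7))/83936 = (45 + (-3 + 2*7))/83936 = (45 + (-3 + 14))*(1/83936) = (45 + 11)*(1/83936) = 56*(1/83936) = 7/10492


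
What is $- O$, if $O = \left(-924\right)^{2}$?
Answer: $-853776$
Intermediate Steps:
$O = 853776$
$- O = \left(-1\right) 853776 = -853776$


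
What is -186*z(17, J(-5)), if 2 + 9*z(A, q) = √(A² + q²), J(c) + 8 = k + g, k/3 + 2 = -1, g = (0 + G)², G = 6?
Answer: 124/3 - 310*√26/3 ≈ -485.57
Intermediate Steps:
g = 36 (g = (0 + 6)² = 6² = 36)
k = -9 (k = -6 + 3*(-1) = -6 - 3 = -9)
J(c) = 19 (J(c) = -8 + (-9 + 36) = -8 + 27 = 19)
z(A, q) = -2/9 + √(A² + q²)/9
-186*z(17, J(-5)) = -186*(-2/9 + √(17² + 19²)/9) = -186*(-2/9 + √(289 + 361)/9) = -186*(-2/9 + √650/9) = -186*(-2/9 + (5*√26)/9) = -186*(-2/9 + 5*√26/9) = 124/3 - 310*√26/3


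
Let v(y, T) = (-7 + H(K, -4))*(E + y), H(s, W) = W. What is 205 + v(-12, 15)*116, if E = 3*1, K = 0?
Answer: 11689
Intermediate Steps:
E = 3
v(y, T) = -33 - 11*y (v(y, T) = (-7 - 4)*(3 + y) = -11*(3 + y) = -33 - 11*y)
205 + v(-12, 15)*116 = 205 + (-33 - 11*(-12))*116 = 205 + (-33 + 132)*116 = 205 + 99*116 = 205 + 11484 = 11689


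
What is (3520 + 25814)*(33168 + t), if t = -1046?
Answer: 942266748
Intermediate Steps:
(3520 + 25814)*(33168 + t) = (3520 + 25814)*(33168 - 1046) = 29334*32122 = 942266748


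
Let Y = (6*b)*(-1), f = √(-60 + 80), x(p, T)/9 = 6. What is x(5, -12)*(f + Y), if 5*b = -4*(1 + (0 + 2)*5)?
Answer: 14256/5 + 108*√5 ≈ 3092.7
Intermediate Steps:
x(p, T) = 54 (x(p, T) = 9*6 = 54)
f = 2*√5 (f = √20 = 2*√5 ≈ 4.4721)
b = -44/5 (b = (-4*(1 + (0 + 2)*5))/5 = (-4*(1 + 2*5))/5 = (-4*(1 + 10))/5 = (-4*11)/5 = (⅕)*(-44) = -44/5 ≈ -8.8000)
Y = 264/5 (Y = (6*(-44/5))*(-1) = -264/5*(-1) = 264/5 ≈ 52.800)
x(5, -12)*(f + Y) = 54*(2*√5 + 264/5) = 54*(264/5 + 2*√5) = 14256/5 + 108*√5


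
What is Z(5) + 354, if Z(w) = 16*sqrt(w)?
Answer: 354 + 16*sqrt(5) ≈ 389.78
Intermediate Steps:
Z(5) + 354 = 16*sqrt(5) + 354 = 354 + 16*sqrt(5)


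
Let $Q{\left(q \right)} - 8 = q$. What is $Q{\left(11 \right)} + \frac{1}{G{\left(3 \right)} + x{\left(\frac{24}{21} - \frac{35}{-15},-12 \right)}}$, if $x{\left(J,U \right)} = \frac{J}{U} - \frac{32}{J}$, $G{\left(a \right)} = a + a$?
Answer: $\frac{1203247}{64297} \approx 18.714$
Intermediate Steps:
$G{\left(a \right)} = 2 a$
$Q{\left(q \right)} = 8 + q$
$x{\left(J,U \right)} = - \frac{32}{J} + \frac{J}{U}$
$Q{\left(11 \right)} + \frac{1}{G{\left(3 \right)} + x{\left(\frac{24}{21} - \frac{35}{-15},-12 \right)}} = \left(8 + 11\right) + \frac{1}{2 \cdot 3 + \left(- \frac{32}{\frac{24}{21} - \frac{35}{-15}} + \frac{\frac{24}{21} - \frac{35}{-15}}{-12}\right)} = 19 + \frac{1}{6 + \left(- \frac{32}{24 \cdot \frac{1}{21} - - \frac{7}{3}} + \left(24 \cdot \frac{1}{21} - - \frac{7}{3}\right) \left(- \frac{1}{12}\right)\right)} = 19 + \frac{1}{6 + \left(- \frac{32}{\frac{8}{7} + \frac{7}{3}} + \left(\frac{8}{7} + \frac{7}{3}\right) \left(- \frac{1}{12}\right)\right)} = 19 + \frac{1}{6 + \left(- \frac{32}{\frac{73}{21}} + \frac{73}{21} \left(- \frac{1}{12}\right)\right)} = 19 + \frac{1}{6 - \frac{174673}{18396}} = 19 + \frac{1}{- \frac{64297}{18396}} = 19 - \frac{18396}{64297} = \frac{1203247}{64297}$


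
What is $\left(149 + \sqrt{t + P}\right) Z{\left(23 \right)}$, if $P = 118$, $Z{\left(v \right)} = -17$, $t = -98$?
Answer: $-2533 - 34 \sqrt{5} \approx -2609.0$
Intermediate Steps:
$\left(149 + \sqrt{t + P}\right) Z{\left(23 \right)} = \left(149 + \sqrt{-98 + 118}\right) \left(-17\right) = \left(149 + \sqrt{20}\right) \left(-17\right) = \left(149 + 2 \sqrt{5}\right) \left(-17\right) = -2533 - 34 \sqrt{5}$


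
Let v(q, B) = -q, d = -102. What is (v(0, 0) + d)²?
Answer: 10404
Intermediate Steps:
(v(0, 0) + d)² = (-1*0 - 102)² = (0 - 102)² = (-102)² = 10404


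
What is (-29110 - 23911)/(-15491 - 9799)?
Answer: 53021/25290 ≈ 2.0965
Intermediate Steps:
(-29110 - 23911)/(-15491 - 9799) = -53021/(-25290) = -53021*(-1/25290) = 53021/25290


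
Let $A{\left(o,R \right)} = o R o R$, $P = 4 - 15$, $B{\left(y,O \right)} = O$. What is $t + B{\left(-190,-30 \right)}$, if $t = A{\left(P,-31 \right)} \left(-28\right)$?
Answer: $-3255898$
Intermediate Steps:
$P = -11$ ($P = 4 - 15 = -11$)
$A{\left(o,R \right)} = R^{2} o^{2}$ ($A{\left(o,R \right)} = R o R o = R^{2} o^{2}$)
$t = -3255868$ ($t = \left(-31\right)^{2} \left(-11\right)^{2} \left(-28\right) = 961 \cdot 121 \left(-28\right) = 116281 \left(-28\right) = -3255868$)
$t + B{\left(-190,-30 \right)} = -3255868 - 30 = -3255898$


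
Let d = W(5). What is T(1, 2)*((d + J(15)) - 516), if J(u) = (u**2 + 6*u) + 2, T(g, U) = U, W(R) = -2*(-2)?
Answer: -390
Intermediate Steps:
W(R) = 4
J(u) = 2 + u**2 + 6*u
d = 4
T(1, 2)*((d + J(15)) - 516) = 2*((4 + (2 + 15**2 + 6*15)) - 516) = 2*((4 + (2 + 225 + 90)) - 516) = 2*((4 + 317) - 516) = 2*(321 - 516) = 2*(-195) = -390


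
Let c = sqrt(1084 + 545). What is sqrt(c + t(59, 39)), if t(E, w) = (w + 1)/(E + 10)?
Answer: sqrt(2760 + 14283*sqrt(181))/69 ≈ 6.3985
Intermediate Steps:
c = 3*sqrt(181) (c = sqrt(1629) = 3*sqrt(181) ≈ 40.361)
t(E, w) = (1 + w)/(10 + E)
sqrt(c + t(59, 39)) = sqrt(3*sqrt(181) + (1 + 39)/(10 + 59)) = sqrt(3*sqrt(181) + 40/69) = sqrt(40/69 + 3*sqrt(181))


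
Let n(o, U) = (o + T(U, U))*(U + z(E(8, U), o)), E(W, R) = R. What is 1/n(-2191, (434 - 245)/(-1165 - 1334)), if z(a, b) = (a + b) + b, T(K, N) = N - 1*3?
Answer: 14161/136154776220 ≈ 1.0401e-7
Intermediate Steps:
T(K, N) = -3 + N (T(K, N) = N - 3 = -3 + N)
z(a, b) = a + 2*b
n(o, U) = (2*U + 2*o)*(-3 + U + o) (n(o, U) = (o + (-3 + U))*(U + (U + 2*o)) = (-3 + U + o)*(2*U + 2*o) = (2*U + 2*o)*(-3 + U + o))
1/n(-2191, (434 - 245)/(-1165 - 1334)) = 1/(-6*(434 - 245)/(-1165 - 1334) - 6*(-2191) + 2*((434 - 245)/(-1165 - 1334))**2 + 2*(-2191)**2 + 4*((434 - 245)/(-1165 - 1334))*(-2191)) = 1/(-1134/(-2499) + 13146 + 2*(189/(-2499))**2 + 2*4800481 + 4*(189/(-2499))*(-2191)) = 1/(-1134*(-1)/2499 + 13146 + 2*(189*(-1/2499))**2 + 9600962 + 4*(189*(-1/2499))*(-2191)) = 1/(-6*(-9/119) + 13146 + 2*(-9/119)**2 + 9600962 + 4*(-9/119)*(-2191)) = 1/(54/119 + 13146 + 2*(81/14161) + 9600962 + 11268/17) = 1/(54/119 + 13146 + 162/14161 + 9600962 + 11268/17) = 1/(136154776220/14161) = 14161/136154776220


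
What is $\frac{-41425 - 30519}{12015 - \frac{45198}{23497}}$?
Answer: $- \frac{1690468168}{282271257} \approx -5.9888$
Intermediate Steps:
$\frac{-41425 - 30519}{12015 - \frac{45198}{23497}} = - \frac{71944}{12015 - \frac{45198}{23497}} = - \frac{71944}{\frac{282271257}{23497}} = \left(-71944\right) \frac{23497}{282271257} = - \frac{1690468168}{282271257}$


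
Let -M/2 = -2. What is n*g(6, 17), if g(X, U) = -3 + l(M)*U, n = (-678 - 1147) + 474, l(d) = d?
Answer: -87815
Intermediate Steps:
M = 4 (M = -2*(-2) = 4)
n = -1351 (n = -1825 + 474 = -1351)
g(X, U) = -3 + 4*U
n*g(6, 17) = -1351*(-3 + 4*17) = -1351*(-3 + 68) = -1351*65 = -87815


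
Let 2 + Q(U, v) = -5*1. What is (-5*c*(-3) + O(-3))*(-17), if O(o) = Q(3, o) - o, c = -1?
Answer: 323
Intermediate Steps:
Q(U, v) = -7 (Q(U, v) = -2 - 5*1 = -2 - 5 = -7)
O(o) = -7 - o
(-5*c*(-3) + O(-3))*(-17) = (-5*(-1)*(-3) + (-7 - 1*(-3)))*(-17) = (5*(-3) + (-7 + 3))*(-17) = (-15 - 4)*(-17) = -19*(-17) = 323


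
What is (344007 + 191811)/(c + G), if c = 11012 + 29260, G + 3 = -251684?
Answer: -535818/211415 ≈ -2.5344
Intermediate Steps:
G = -251687 (G = -3 - 251684 = -251687)
c = 40272
(344007 + 191811)/(c + G) = (344007 + 191811)/(40272 - 251687) = 535818/(-211415) = 535818*(-1/211415) = -535818/211415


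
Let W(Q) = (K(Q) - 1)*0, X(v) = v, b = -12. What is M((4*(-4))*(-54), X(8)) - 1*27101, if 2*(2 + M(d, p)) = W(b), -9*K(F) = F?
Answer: -27103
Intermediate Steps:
K(F) = -F/9
W(Q) = 0 (W(Q) = (-Q/9 - 1)*0 = (-1 - Q/9)*0 = 0)
M(d, p) = -2 (M(d, p) = -2 + (1/2)*0 = -2 + 0 = -2)
M((4*(-4))*(-54), X(8)) - 1*27101 = -2 - 1*27101 = -2 - 27101 = -27103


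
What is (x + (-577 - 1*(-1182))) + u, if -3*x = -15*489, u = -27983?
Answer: -24933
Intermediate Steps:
x = 2445 (x = -(-5)*489 = -1/3*(-7335) = 2445)
(x + (-577 - 1*(-1182))) + u = (2445 + (-577 - 1*(-1182))) - 27983 = (2445 + (-577 + 1182)) - 27983 = (2445 + 605) - 27983 = 3050 - 27983 = -24933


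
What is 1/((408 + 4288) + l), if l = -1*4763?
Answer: -1/67 ≈ -0.014925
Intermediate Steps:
l = -4763
1/((408 + 4288) + l) = 1/((408 + 4288) - 4763) = 1/(4696 - 4763) = 1/(-67) = -1/67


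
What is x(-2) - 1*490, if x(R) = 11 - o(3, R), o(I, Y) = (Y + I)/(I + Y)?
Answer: -480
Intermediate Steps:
o(I, Y) = 1 (o(I, Y) = (I + Y)/(I + Y) = 1)
x(R) = 10 (x(R) = 11 - 1*1 = 11 - 1 = 10)
x(-2) - 1*490 = 10 - 1*490 = 10 - 490 = -480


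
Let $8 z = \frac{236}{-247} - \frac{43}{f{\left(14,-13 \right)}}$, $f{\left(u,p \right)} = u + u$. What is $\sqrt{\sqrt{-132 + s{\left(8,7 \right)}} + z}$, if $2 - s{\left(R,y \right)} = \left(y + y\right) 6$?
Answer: $\frac{\sqrt{-59577882 + 191324224 i \sqrt{214}}}{13832} \approx 2.6759 + 2.7334 i$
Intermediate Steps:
$f{\left(u,p \right)} = 2 u$
$s{\left(R,y \right)} = 2 - 12 y$ ($s{\left(R,y \right)} = 2 - \left(y + y\right) 6 = 2 - 2 y 6 = 2 - 12 y$)
$z = - \frac{17229}{55328}$ ($z = \frac{\frac{236}{-247} - \frac{43}{2 \cdot 14}}{8} = \frac{236 \left(- \frac{1}{247}\right) - \frac{43}{28}}{8} = \frac{- \frac{236}{247} - \frac{43}{28}}{8} = \frac{1}{8} \left(- \frac{17229}{6916}\right) = - \frac{17229}{55328} \approx -0.3114$)
$\sqrt{\sqrt{-132 + s{\left(8,7 \right)}} + z} = \sqrt{\sqrt{-132 + \left(2 - 84\right)} - \frac{17229}{55328}} = \sqrt{\sqrt{-132 - 82} - \frac{17229}{55328}} = \sqrt{\sqrt{-214} - \frac{17229}{55328}} = \sqrt{i \sqrt{214} - \frac{17229}{55328}} = \sqrt{- \frac{17229}{55328} + i \sqrt{214}}$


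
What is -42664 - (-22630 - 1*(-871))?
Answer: -20905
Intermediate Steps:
-42664 - (-22630 - 1*(-871)) = -42664 - (-22630 + 871) = -42664 - 1*(-21759) = -42664 + 21759 = -20905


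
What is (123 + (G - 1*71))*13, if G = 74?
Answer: 1638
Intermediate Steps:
(123 + (G - 1*71))*13 = (123 + (74 - 1*71))*13 = (123 + (74 - 71))*13 = (123 + 3)*13 = 126*13 = 1638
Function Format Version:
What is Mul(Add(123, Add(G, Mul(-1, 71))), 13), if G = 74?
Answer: 1638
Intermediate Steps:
Mul(Add(123, Add(G, Mul(-1, 71))), 13) = Mul(Add(123, Add(74, Mul(-1, 71))), 13) = Mul(Add(123, Add(74, -71)), 13) = Mul(Add(123, 3), 13) = Mul(126, 13) = 1638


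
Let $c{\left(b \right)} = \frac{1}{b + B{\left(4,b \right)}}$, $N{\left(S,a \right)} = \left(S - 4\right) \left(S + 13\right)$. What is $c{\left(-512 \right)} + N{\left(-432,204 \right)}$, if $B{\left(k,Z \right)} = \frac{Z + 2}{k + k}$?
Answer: $\frac{420721248}{2303} \approx 1.8268 \cdot 10^{5}$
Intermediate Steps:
$B{\left(k,Z \right)} = \frac{2 + Z}{2 k}$
$N{\left(S,a \right)} = \left(-4 + S\right) \left(13 + S\right)$
$c{\left(b \right)} = \frac{1}{\frac{1}{4} + \frac{9 b}{8}}$ ($c{\left(b \right)} = \frac{1}{b + \frac{2 + b}{2 \cdot 4}} = \frac{1}{b + \frac{1}{2} \cdot \frac{1}{4} \left(2 + b\right)} = \frac{1}{b + \left(\frac{1}{4} + \frac{b}{8}\right)} = \frac{1}{\frac{1}{4} + \frac{9 b}{8}}$)
$c{\left(-512 \right)} + N{\left(-432,204 \right)} = \frac{8}{2 + 9 \left(-512\right)} + \left(-52 + \left(-432\right)^{2} + 9 \left(-432\right)\right) = \frac{8}{2 - 4608} - -182684 = \frac{8}{-4606} + 182684 = 8 \left(- \frac{1}{4606}\right) + 182684 = - \frac{4}{2303} + 182684 = \frac{420721248}{2303}$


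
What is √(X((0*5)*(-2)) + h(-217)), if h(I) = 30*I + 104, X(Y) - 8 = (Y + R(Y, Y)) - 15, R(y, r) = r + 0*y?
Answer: 11*I*√53 ≈ 80.081*I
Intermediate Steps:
R(y, r) = r (R(y, r) = r + 0 = r)
X(Y) = -7 + 2*Y (X(Y) = 8 + ((Y + Y) - 15) = 8 + (2*Y - 15) = 8 + (-15 + 2*Y) = -7 + 2*Y)
h(I) = 104 + 30*I
√(X((0*5)*(-2)) + h(-217)) = √((-7 + 2*((0*5)*(-2))) + (104 + 30*(-217))) = √((-7 + 2*(0*(-2))) + (104 - 6510)) = √((-7 + 2*0) - 6406) = √((-7 + 0) - 6406) = √(-7 - 6406) = √(-6413) = 11*I*√53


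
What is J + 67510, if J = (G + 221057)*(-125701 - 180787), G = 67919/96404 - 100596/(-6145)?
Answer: -1433539845455464804/21157235 ≈ -6.7756e+10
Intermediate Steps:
G = 10115219039/592402580 (G = 67919*(1/96404) - 100596*(-1/6145) = 67919/96404 + 100596/6145 = 10115219039/592402580 ≈ 17.075)
J = -1433541273780399654/21157235 (J = (10115219039/592402580 + 221057)*(-125701 - 180787) = (130964852346099/592402580)*(-306488) = -1433541273780399654/21157235 ≈ -6.7757e+10)
J + 67510 = -1433541273780399654/21157235 + 67510 = -1433539845455464804/21157235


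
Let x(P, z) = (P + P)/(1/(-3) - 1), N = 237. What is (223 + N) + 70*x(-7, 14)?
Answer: 1195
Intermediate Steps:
x(P, z) = -3*P/2 (x(P, z) = (2*P)/(-⅓ - 1) = (2*P)/(-4/3) = (2*P)*(-¾) = -3*P/2)
(223 + N) + 70*x(-7, 14) = (223 + 237) + 70*(-3/2*(-7)) = 460 + 70*(21/2) = 460 + 735 = 1195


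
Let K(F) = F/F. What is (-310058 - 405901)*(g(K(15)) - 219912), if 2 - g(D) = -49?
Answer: 157411461699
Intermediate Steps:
K(F) = 1
g(D) = 51 (g(D) = 2 - 1*(-49) = 2 + 49 = 51)
(-310058 - 405901)*(g(K(15)) - 219912) = (-310058 - 405901)*(51 - 219912) = -715959*(-219861) = 157411461699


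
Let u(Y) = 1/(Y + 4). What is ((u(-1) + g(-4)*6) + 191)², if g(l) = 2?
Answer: 372100/9 ≈ 41344.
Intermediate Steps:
u(Y) = 1/(4 + Y)
((u(-1) + g(-4)*6) + 191)² = ((1/(4 - 1) + 2*6) + 191)² = ((1/3 + 12) + 191)² = ((⅓ + 12) + 191)² = (37/3 + 191)² = (610/3)² = 372100/9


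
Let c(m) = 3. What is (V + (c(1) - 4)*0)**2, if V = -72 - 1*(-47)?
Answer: 625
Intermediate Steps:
V = -25 (V = -72 + 47 = -25)
(V + (c(1) - 4)*0)**2 = (-25 + (3 - 4)*0)**2 = (-25 - 1*0)**2 = (-25 + 0)**2 = (-25)**2 = 625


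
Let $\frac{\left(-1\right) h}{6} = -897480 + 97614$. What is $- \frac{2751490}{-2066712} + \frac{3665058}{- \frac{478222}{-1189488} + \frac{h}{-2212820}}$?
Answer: $- \frac{1246082235566470574836715}{600685560263762556} \approx -2.0744 \cdot 10^{6}$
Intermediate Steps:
$h = 4799196$ ($h = - 6 \left(-897480 + 97614\right) = \left(-6\right) \left(-799866\right) = 4799196$)
$- \frac{2751490}{-2066712} + \frac{3665058}{- \frac{478222}{-1189488} + \frac{h}{-2212820}} = - \frac{2751490}{-2066712} + \frac{3665058}{- \frac{478222}{-1189488} + \frac{4799196}{-2212820}} = \left(-2751490\right) \left(- \frac{1}{2066712}\right) + \frac{3665058}{\left(-478222\right) \left(- \frac{1}{1189488}\right) + 4799196 \left(- \frac{1}{2212820}\right)} = \frac{1375745}{1033356} + \frac{3665058}{\frac{239111}{594744} - \frac{1199799}{553205}} = \frac{1375745}{1033356} + \frac{3665058}{- \frac{581295855701}{329015354520}} = \frac{1375745}{1033356} + 3665058 \left(- \frac{329015354520}{581295855701}\right) = \frac{1375745}{1033356} - \frac{1205860357206362160}{581295855701} = - \frac{1246082235566470574836715}{600685560263762556}$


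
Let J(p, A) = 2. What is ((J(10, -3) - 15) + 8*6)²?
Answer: 1225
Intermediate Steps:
((J(10, -3) - 15) + 8*6)² = ((2 - 15) + 8*6)² = (-13 + 48)² = 35² = 1225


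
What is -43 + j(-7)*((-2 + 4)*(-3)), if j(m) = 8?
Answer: -91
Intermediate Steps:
-43 + j(-7)*((-2 + 4)*(-3)) = -43 + 8*((-2 + 4)*(-3)) = -43 + 8*(2*(-3)) = -43 + 8*(-6) = -43 - 48 = -91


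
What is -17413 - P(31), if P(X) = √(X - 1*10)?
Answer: -17413 - √21 ≈ -17418.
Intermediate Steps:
P(X) = √(-10 + X) (P(X) = √(X - 10) = √(-10 + X))
-17413 - P(31) = -17413 - √(-10 + 31) = -17413 - √21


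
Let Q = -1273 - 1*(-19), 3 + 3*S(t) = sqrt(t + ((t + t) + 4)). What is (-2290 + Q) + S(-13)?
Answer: -3545 + I*sqrt(35)/3 ≈ -3545.0 + 1.972*I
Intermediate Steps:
S(t) = -1 + sqrt(4 + 3*t)/3 (S(t) = -1 + sqrt(t + ((t + t) + 4))/3 = -1 + sqrt(t + (2*t + 4))/3 = -1 + sqrt(t + (4 + 2*t))/3 = -1 + sqrt(4 + 3*t)/3)
Q = -1254 (Q = -1273 + 19 = -1254)
(-2290 + Q) + S(-13) = (-2290 - 1254) + (-1 + sqrt(4 + 3*(-13))/3) = -3544 + (-1 + sqrt(4 - 39)/3) = -3544 + (-1 + sqrt(-35)/3) = -3544 + (-1 + (I*sqrt(35))/3) = -3544 + (-1 + I*sqrt(35)/3) = -3545 + I*sqrt(35)/3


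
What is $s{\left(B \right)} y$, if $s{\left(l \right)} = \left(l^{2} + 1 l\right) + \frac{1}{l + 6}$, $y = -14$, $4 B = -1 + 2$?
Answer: $- \frac{1323}{200} \approx -6.615$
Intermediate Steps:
$B = \frac{1}{4}$ ($B = \frac{-1 + 2}{4} = \frac{1}{4} \cdot 1 = \frac{1}{4} \approx 0.25$)
$s{\left(l \right)} = l + l^{2} + \frac{1}{6 + l}$ ($s{\left(l \right)} = \left(l^{2} + l\right) + \frac{1}{6 + l} = \left(l + l^{2}\right) + \frac{1}{6 + l} = l + l^{2} + \frac{1}{6 + l}$)
$s{\left(B \right)} y = \frac{1 + \left(\frac{1}{4}\right)^{3} + 6 \cdot \frac{1}{4} + \frac{7}{16}}{6 + \frac{1}{4}} \left(-14\right) = \frac{1 + \frac{1}{64} + \frac{3}{2} + 7 \cdot \frac{1}{16}}{\frac{25}{4}} \left(-14\right) = \frac{4 \left(1 + \frac{1}{64} + \frac{3}{2} + \frac{7}{16}\right)}{25} \left(-14\right) = \frac{4}{25} \cdot \frac{189}{64} \left(-14\right) = \frac{189}{400} \left(-14\right) = - \frac{1323}{200}$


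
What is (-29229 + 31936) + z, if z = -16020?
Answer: -13313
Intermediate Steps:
(-29229 + 31936) + z = (-29229 + 31936) - 16020 = 2707 - 16020 = -13313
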